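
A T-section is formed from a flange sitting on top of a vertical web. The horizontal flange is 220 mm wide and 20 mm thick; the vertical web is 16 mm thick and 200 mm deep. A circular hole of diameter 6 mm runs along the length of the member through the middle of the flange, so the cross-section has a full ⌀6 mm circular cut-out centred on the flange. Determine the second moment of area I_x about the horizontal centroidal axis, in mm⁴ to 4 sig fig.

I_x ≈ 3.317 × 10⁷ mm⁴

Split into non-overlapping primitives; take the origin at the lower-left of the bounding box.
Flange: 220 × 20, A = 4 400 mm², y = 210 mm, Ī = 146 667 mm⁴.
Web: 16 × 200, A = 3 200 mm², y = 100 mm, Ī = 10 666 667 mm⁴.
Hole (subtracted): ⌀6, A = 28.2743 mm², y = 210 mm, Ī = 63.6173 mm⁴.
Centroid: ȳ = ΣA·y / ΣA = 163.511 mm.
Transfer each piece to the horizontal centroidal axis using Ī + A·d² with d = y − 163.511:
  flange: d = 46.4887 mm → contributes +9 655 960 mm⁴
  web: d = -63.5113 mm → contributes +23 574 442 mm⁴
  hole: d = 46.4887 mm → contributes −61170.2 mm⁴
Total I = 33 169 233 mm⁴.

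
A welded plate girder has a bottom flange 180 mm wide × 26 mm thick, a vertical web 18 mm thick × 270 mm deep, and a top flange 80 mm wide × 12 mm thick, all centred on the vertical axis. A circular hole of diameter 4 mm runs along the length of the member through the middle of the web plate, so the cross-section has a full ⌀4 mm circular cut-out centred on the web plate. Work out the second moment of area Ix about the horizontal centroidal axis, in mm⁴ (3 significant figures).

Ix ≈ 1.22 × 10⁸ mm⁴

Treat the section as a set of non-overlapping primitives; coordinates are from the bounding-box lower-left.
Bottom plate: 180 × 26, A = 4 680 mm², y = 13 mm, Ī = 263 640 mm⁴.
Web plate: 18 × 270, A = 4 860 mm², y = 161 mm, Ī = 29 524 500 mm⁴.
Top plate: 80 × 12, A = 960 mm², y = 302 mm, Ī = 11 520 mm⁴.
Hole (subtracted): ⌀4, A = 12.566 mm², y = 161 mm, Ī = 12.566 mm⁴.
Centroid: ȳ = ΣA·y / ΣA = 107.86 mm.
Transfer each piece to the horizontal centroidal axis using Ī + A·d² with d = y − 107.86:
  bottom plate: d = -94.862 mm → contributes +42 378 125 mm⁴
  web plate: d = 53.138 mm → contributes +43 247 363 mm⁴
  top plate: d = 194.14 mm → contributes +36 193 456 mm⁴
  hole: d = 53.138 mm → contributes −35 495 mm⁴
Total I = 121 783 449 mm⁴.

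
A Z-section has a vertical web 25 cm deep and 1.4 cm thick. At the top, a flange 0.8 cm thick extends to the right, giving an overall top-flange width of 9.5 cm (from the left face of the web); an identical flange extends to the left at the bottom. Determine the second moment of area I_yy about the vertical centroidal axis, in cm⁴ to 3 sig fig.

I_yy ≈ 369 cm⁴

Break the section into simple shapes (no overlaps), measuring from the bottom-left corner of the bounding box.
Web: 1.4 × 25, A = 35 cm², x = 8.8 cm, Ī = 5.7167 cm⁴.
Top flange (beyond web): 8.1 × 0.8, A = 6.48 cm², x = 13.55 cm, Ī = 35.429 cm⁴.
Bottom flange (beyond web): 8.1 × 0.8, A = 6.48 cm², x = 4.05 cm, Ī = 35.429 cm⁴.
Centroid: x̄ = ΣA·x / ΣA = 8.8 cm.
Transfer each piece to the vertical centroidal axis using Ī + A·d² with d = x − 8.8:
  web: d = 0 cm → contributes +5.7167 cm⁴
  top flange (beyond web): d = 4.75 cm → contributes +181.63 cm⁴
  bottom flange (beyond web): d = -4.75 cm → contributes +181.63 cm⁴
Total I = 368.99 cm⁴.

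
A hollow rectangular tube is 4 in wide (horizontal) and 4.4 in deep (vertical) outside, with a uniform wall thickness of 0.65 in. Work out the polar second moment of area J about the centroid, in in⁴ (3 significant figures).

J ≈ 40.1 in⁴

Split into non-overlapping primitives; take the origin at the lower-left of the bounding box.
Outer rectangle: 4 × 4.4, A = 17.6 in², y = 2.2 in, Ī = 28.395 in⁴.
Inner void (subtracted): 2.7 × 3.1, A = 8.37 in², y = 2.2 in, Ī = 6.703 in⁴.
By symmetry the centroid is at mid-height, ȳ = 2.2 in.
All pieces are centred on the centroidal x-axis, so I = ΣĪ (holes subtracted) = 21.692 in⁴.
Repeating about the centroidal y-axis gives I_y = 18.382 in⁴.
Polar second moment: J = I_x + I_y = 40.074 in⁴.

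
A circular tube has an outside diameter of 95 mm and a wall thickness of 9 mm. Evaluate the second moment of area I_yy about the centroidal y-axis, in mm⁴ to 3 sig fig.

I_yy ≈ 2.27 × 10⁶ mm⁴

Break the section into simple shapes (no overlaps), measuring from the bottom-left corner of the bounding box.
Outer circle: ⌀95, A = 7088.2 mm², x = 47.5 mm, Ī = 3 998 198 mm⁴.
Bore (subtracted): ⌀77, A = 4656.6 mm², x = 47.5 mm, Ī = 1 725 571 mm⁴.
By symmetry the centroid is at mid-width, x̄ = 47.5 mm.
All pieces are centred on the centroidal y-axis, so I = ΣĪ (holes subtracted) = 2 272 627 mm⁴.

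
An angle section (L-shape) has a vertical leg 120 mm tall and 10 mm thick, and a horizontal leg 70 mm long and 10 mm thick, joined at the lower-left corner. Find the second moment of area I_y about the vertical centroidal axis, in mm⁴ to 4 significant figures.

Break the section into simple shapes (no overlaps), measuring from the bottom-left corner of the bounding box.
Vertical leg: 10 × 120, A = 1 200 mm², x = 5 mm, Ī = 10 000 mm⁴.
Horizontal leg (remainder): 60 × 10, A = 600 mm², x = 40 mm, Ī = 180 000 mm⁴.
Centroid: x̄ = ΣA·x / ΣA = 16.6667 mm.
Transfer each piece to the vertical centroidal axis using Ī + A·d² with d = x − 16.6667:
  vertical leg: d = -11.6667 mm → contributes +173 333 mm⁴
  horizontal leg (remainder): d = 23.3333 mm → contributes +506 667 mm⁴
Total I = 680 000 mm⁴.

I_y ≈ 6.800 × 10⁵ mm⁴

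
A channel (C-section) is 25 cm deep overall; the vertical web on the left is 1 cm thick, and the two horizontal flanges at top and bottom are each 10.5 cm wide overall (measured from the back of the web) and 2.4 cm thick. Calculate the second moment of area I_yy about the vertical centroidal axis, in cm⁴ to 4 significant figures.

I_yy ≈ 790.1 cm⁴

Split into non-overlapping primitives; take the origin at the lower-left of the bounding box.
Web: 1 × 25, A = 25 cm², x = 0.5 cm, Ī = 2.08333 cm⁴.
Top flange (beyond web): 9.5 × 2.4, A = 22.8 cm², x = 5.75 cm, Ī = 171.475 cm⁴.
Bottom flange (beyond web): 9.5 × 2.4, A = 22.8 cm², x = 5.75 cm, Ī = 171.475 cm⁴.
Centroid: x̄ = ΣA·x / ΣA = 3.89093 cm.
Transfer each piece to the vertical centroidal axis using Ī + A·d² with d = x − 3.89093:
  web: d = -3.39093 cm → contributes +289.544 cm⁴
  top flange (beyond web): d = 1.85907 cm → contributes +250.275 cm⁴
  bottom flange (beyond web): d = 1.85907 cm → contributes +250.275 cm⁴
Total I = 790.094 cm⁴.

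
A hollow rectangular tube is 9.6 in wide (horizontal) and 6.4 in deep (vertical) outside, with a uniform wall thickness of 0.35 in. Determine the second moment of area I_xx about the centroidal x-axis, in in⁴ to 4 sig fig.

Break the section into simple shapes (no overlaps), measuring from the bottom-left corner of the bounding box.
Outer rectangle: 9.6 × 6.4, A = 61.44 in², y = 3.2 in, Ī = 209.715 in⁴.
Inner void (subtracted): 8.9 × 5.7, A = 50.73 in², y = 3.2 in, Ī = 137.351 in⁴.
By symmetry the centroid is at mid-height, ȳ = 3.2 in.
All pieces are centred on the centroidal x-axis, so I = ΣĪ (holes subtracted) = 72.3637 in⁴.

I_xx ≈ 72.36 in⁴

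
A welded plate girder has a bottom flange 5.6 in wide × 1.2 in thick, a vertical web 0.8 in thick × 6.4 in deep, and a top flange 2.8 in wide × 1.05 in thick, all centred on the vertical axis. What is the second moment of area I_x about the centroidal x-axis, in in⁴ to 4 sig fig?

I_x ≈ 142.0 in⁴

Split into non-overlapping primitives; take the origin at the lower-left of the bounding box.
Bottom plate: 5.6 × 1.2, A = 6.72 in², y = 0.6 in, Ī = 0.8064 in⁴.
Web plate: 0.8 × 6.4, A = 5.12 in², y = 4.4 in, Ī = 17.4763 in⁴.
Top plate: 2.8 × 1.05, A = 2.94 in², y = 8.125 in, Ī = 0.270113 in⁴.
Centroid: ȳ = ΣA·y / ΣA = 3.41323 in.
Transfer each piece to the centroidal x-axis using Ī + A·d² with d = y − 3.41323:
  bottom plate: d = -2.81323 in → contributes +53.9901 in⁴
  web plate: d = 0.986773 in → contributes +22.4617 in⁴
  top plate: d = 4.71177 in → contributes +65.5405 in⁴
Total I = 141.992 in⁴.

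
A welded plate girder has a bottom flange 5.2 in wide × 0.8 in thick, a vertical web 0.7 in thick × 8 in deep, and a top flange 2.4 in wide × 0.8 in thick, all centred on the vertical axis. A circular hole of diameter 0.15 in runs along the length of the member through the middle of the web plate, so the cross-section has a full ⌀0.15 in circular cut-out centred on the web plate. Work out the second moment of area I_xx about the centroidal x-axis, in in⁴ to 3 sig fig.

Decompose the section into non-overlapping parts with the origin at the bottom-left of its bounding rectangle.
Bottom plate: 5.2 × 0.8, A = 4.16 in², y = 0.4 in, Ī = 0.22187 in⁴.
Web plate: 0.7 × 8, A = 5.6 in², y = 4.8 in, Ī = 29.867 in⁴.
Top plate: 2.4 × 0.8, A = 1.92 in², y = 9.2 in, Ī = 0.1024 in⁴.
Hole (subtracted): ⌀0.15, A = 0.017671 in², y = 4.8 in, Ī = 0.00002485 in⁴.
Centroid: ȳ = ΣA·y / ΣA = 3.9549 in.
Transfer each piece to the centroidal x-axis using Ī + A·d² with d = y − 3.9549:
  bottom plate: d = -3.5549 in → contributes +52.793 in⁴
  web plate: d = 0.84511 in → contributes +33.866 in⁴
  top plate: d = 5.2451 in → contributes +52.924 in⁴
  hole: d = 0.84511 in → contributes −0.012646 in⁴
Total I = 139.57 in⁴.

I_xx ≈ 140 in⁴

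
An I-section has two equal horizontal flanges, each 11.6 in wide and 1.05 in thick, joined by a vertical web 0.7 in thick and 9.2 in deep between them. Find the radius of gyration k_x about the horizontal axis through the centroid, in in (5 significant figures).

Split into non-overlapping primitives; take the origin at the lower-left of the bounding box.
Bottom flange: 11.6 × 1.05, A = 12.18 in², y = 0.525 in, Ī = 1.119038 in⁴.
Web: 0.7 × 9.2, A = 6.44 in², y = 5.65 in, Ī = 45.42347 in⁴.
Top flange: 11.6 × 1.05, A = 12.18 in², y = 10.775 in, Ī = 1.119038 in⁴.
By symmetry the centroid is at mid-height, ȳ = 5.65 in.
Transfer each piece to the horizontal axis through the centroid using Ī + A·d² with d = y − 5.65:
  bottom flange: d = -5.125 in → contributes +321.0344 in⁴
  web: d = 0 in → contributes +45.42347 in⁴
  top flange: d = 5.125 in → contributes +321.0344 in⁴
Total I = 687.4922 in⁴.
Radius of gyration: k = √(I/A) = √(687.4922 / 30.8) = 4.724529 in.

k_x ≈ 4.7245 in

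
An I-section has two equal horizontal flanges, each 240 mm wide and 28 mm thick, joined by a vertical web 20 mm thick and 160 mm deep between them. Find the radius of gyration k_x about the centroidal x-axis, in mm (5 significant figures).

k_x ≈ 87.177 mm

Decompose the section into non-overlapping parts with the origin at the bottom-left of its bounding rectangle.
Bottom flange: 240 × 28, A = 6 720 mm², y = 14 mm, Ī = 439 040 mm⁴.
Web: 20 × 160, A = 3 200 mm², y = 108 mm, Ī = 6 826 667 mm⁴.
Top flange: 240 × 28, A = 6 720 mm², y = 202 mm, Ī = 439 040 mm⁴.
By symmetry the centroid is at mid-height, ȳ = 108 mm.
Transfer each piece to the centroidal x-axis using Ī + A·d² with d = y − 108:
  bottom flange: d = -94 mm → contributes +59 816 960 mm⁴
  web: d = 0 mm → contributes +6 826 667 mm⁴
  top flange: d = 94 mm → contributes +59 816 960 mm⁴
Total I = 126 460 587 mm⁴.
Radius of gyration: k = √(I/A) = √(126 460 587 / 16 640) = 87.1768 mm.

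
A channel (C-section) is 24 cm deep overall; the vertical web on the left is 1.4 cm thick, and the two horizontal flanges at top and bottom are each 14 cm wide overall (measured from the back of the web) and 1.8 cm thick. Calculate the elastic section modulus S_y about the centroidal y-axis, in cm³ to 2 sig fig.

Split into non-overlapping primitives; take the origin at the lower-left of the bounding box.
Web: 1.4 × 24, A = 33.6 cm², x = 0.7 cm, Ī = 5.488 cm⁴.
Top flange (beyond web): 12.6 × 1.8, A = 22.68 cm², x = 7.7 cm, Ī = 300.1 cm⁴.
Bottom flange (beyond web): 12.6 × 1.8, A = 22.68 cm², x = 7.7 cm, Ī = 300.1 cm⁴.
Centroid: x̄ = ΣA·x / ΣA = 4.721 cm.
Transfer each piece to the centroidal y-axis using Ī + A·d² with d = x − 4.721:
  web: d = -4.021 cm → contributes +548.8 cm⁴
  top flange (beyond web): d = 2.979 cm → contributes +501.3 cm⁴
  bottom flange (beyond web): d = 2.979 cm → contributes +501.3 cm⁴
Total I = 1 551 cm⁴.
Extreme fibre distance c = 9.279 cm; S = I/c = 167.2 cm³.

S_y ≈ 170 cm³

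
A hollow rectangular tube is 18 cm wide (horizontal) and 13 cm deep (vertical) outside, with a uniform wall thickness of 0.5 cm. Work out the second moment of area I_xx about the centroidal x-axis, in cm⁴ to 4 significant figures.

I_xx ≈ 847.5 cm⁴

Decompose the section into non-overlapping parts with the origin at the bottom-left of its bounding rectangle.
Outer rectangle: 18 × 13, A = 234 cm², y = 6.5 cm, Ī = 3295.5 cm⁴.
Inner void (subtracted): 17 × 12, A = 204 cm², y = 6.5 cm, Ī = 2 448 cm⁴.
By symmetry the centroid is at mid-height, ȳ = 6.5 cm.
All pieces are centred on the centroidal x-axis, so I = ΣĪ (holes subtracted) = 847.5 cm⁴.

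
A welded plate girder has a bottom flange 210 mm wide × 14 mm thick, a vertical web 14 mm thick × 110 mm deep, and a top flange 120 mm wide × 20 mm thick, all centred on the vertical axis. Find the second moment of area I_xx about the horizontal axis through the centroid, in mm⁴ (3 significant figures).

Break the section into simple shapes (no overlaps), measuring from the bottom-left corner of the bounding box.
Bottom plate: 210 × 14, A = 2 940 mm², y = 7 mm, Ī = 48 020 mm⁴.
Web plate: 14 × 110, A = 1 540 mm², y = 69 mm, Ī = 1 552 833 mm⁴.
Top plate: 120 × 20, A = 2 400 mm², y = 134 mm, Ī = 80 000 mm⁴.
Centroid: ȳ = ΣA·y / ΣA = 65.18 mm.
Transfer each piece to the horizontal axis through the centroid using Ī + A·d² with d = y − 65.18:
  bottom plate: d = -58.18 mm → contributes +9 999 742 mm⁴
  web plate: d = 3.8198 mm → contributes +1 575 303 mm⁴
  top plate: d = 68.82 mm → contributes +11 446 785 mm⁴
Total I = 23 021 830 mm⁴.

I_xx ≈ 2.30 × 10⁷ mm⁴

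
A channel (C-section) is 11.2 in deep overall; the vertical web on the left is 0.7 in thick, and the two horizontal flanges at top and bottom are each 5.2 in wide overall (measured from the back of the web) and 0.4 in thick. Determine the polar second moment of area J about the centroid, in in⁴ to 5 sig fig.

J ≈ 210.05 in⁴

Treat the section as a set of non-overlapping primitives; coordinates are from the bounding-box lower-left.
Web: 0.7 × 11.2, A = 7.84 in², y = 5.6 in, Ī = 81.95413 in⁴.
Top flange (beyond web): 4.5 × 0.4, A = 1.8 in², y = 11 in, Ī = 0.024 in⁴.
Bottom flange (beyond web): 4.5 × 0.4, A = 1.8 in², y = 0.2 in, Ī = 0.024 in⁴.
By symmetry the centroid is at mid-height, ȳ = 5.6 in.
Transfer each piece to the centroidal x-axis using Ī + A·d² with d = y − 5.6:
  web: d = 0 in → contributes +81.95413 in⁴
  top flange (beyond web): d = 5.4 in → contributes +52.512 in⁴
  bottom flange (beyond web): d = -5.4 in → contributes +52.512 in⁴
Total I = 186.9781 in⁴.
For the y-axis: x̄ = 1.168182 in.
Repeating about the centroidal y-axis gives I_y = 23.07295 in⁴.
Polar second moment: J = I_x + I_y = 210.0511 in⁴.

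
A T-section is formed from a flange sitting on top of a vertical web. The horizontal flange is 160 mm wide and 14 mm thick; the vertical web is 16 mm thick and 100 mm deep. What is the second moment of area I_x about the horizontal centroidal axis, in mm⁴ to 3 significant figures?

I_x ≈ 4.40 × 10⁶ mm⁴

Split into non-overlapping primitives; take the origin at the lower-left of the bounding box.
Flange: 160 × 14, A = 2 240 mm², y = 107 mm, Ī = 36 587 mm⁴.
Web: 16 × 100, A = 1 600 mm², y = 50 mm, Ī = 1 333 333 mm⁴.
Centroid: ȳ = ΣA·y / ΣA = 83.25 mm.
Transfer each piece to the horizontal centroidal axis using Ī + A·d² with d = y − 83.25:
  flange: d = 23.75 mm → contributes +1 300 087 mm⁴
  web: d = -33.25 mm → contributes +3 102 233 mm⁴
Total I = 4 402 320 mm⁴.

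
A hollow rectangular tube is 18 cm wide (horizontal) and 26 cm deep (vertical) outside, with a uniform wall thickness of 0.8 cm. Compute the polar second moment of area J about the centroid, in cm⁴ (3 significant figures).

J ≈ 1.02 × 10⁴ cm⁴

Decompose the section into non-overlapping parts with the origin at the bottom-left of its bounding rectangle.
Outer rectangle: 18 × 26, A = 468 cm², y = 13 cm, Ī = 26 364 cm⁴.
Inner void (subtracted): 16.4 × 24.4, A = 400.16 cm², y = 13 cm, Ī = 19 853 cm⁴.
By symmetry the centroid is at mid-height, ȳ = 13 cm.
All pieces are centred on the centroidal x-axis, so I = ΣĪ (holes subtracted) = 6510.7 cm⁴.
Repeating about the centroidal y-axis gives I_y = 3667.1 cm⁴.
Polar second moment: J = I_x + I_y = 10 178 cm⁴.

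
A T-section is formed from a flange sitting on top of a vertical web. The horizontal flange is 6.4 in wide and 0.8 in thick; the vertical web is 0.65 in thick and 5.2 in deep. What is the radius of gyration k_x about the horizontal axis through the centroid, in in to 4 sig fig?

Break the section into simple shapes (no overlaps), measuring from the bottom-left corner of the bounding box.
Flange: 6.4 × 0.8, A = 5.12 in², y = 5.6 in, Ī = 0.273067 in⁴.
Web: 0.65 × 5.2, A = 3.38 in², y = 2.6 in, Ī = 7.61627 in⁴.
Centroid: ȳ = ΣA·y / ΣA = 4.40706 in.
Transfer each piece to the horizontal axis through the centroid using Ī + A·d² with d = y − 4.40706:
  flange: d = 1.19294 in → contributes +7.55938 in⁴
  web: d = -1.80706 in → contributes +18.6535 in⁴
Total I = 26.2129 in⁴.
Radius of gyration: k = √(I/A) = √(26.2129 / 8.5) = 1.7561 in.

k_x ≈ 1.756 in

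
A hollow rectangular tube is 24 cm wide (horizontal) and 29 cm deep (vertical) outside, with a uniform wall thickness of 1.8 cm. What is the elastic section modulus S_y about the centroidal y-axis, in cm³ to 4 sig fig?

Break the section into simple shapes (no overlaps), measuring from the bottom-left corner of the bounding box.
Outer rectangle: 24 × 29, A = 696 cm², x = 12 cm, Ī = 33 408 cm⁴.
Inner void (subtracted): 20.4 × 25.4, A = 518.16 cm², x = 12 cm, Ī = 17969.8 cm⁴.
By symmetry the centroid is at mid-width, x̄ = 12 cm.
All pieces are centred on the centroidal y-axis, so I = ΣĪ (holes subtracted) = 15438.2 cm⁴.
Extreme fibre distance c = 12 cm; S = I/c = 1286.52 cm³.

S_y ≈ 1287 cm³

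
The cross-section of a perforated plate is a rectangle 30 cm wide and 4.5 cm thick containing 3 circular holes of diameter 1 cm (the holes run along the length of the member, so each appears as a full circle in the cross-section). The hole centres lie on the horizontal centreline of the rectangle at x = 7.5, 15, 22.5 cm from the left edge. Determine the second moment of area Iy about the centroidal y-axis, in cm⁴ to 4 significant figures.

Treat the section as a set of non-overlapping primitives; coordinates are from the bounding-box lower-left.
Plate: 30 × 4.5, A = 135 cm², x = 15 cm, Ī = 10 125 cm⁴.
Hole 1 (subtracted): ⌀1, A = 0.785398 cm², x = 7.5 cm, Ī = 0.0490874 cm⁴.
Hole 2 (subtracted): ⌀1, A = 0.785398 cm², x = 15 cm, Ī = 0.0490874 cm⁴.
Hole 3 (subtracted): ⌀1, A = 0.785398 cm², x = 22.5 cm, Ī = 0.0490874 cm⁴.
By symmetry the centroid is at mid-width, x̄ = 15 cm.
Transfer each piece to the centroidal y-axis using Ī + A·d² with d = x − 15:
  plate: d = 0 cm → contributes +10 125 cm⁴
  hole 1: d = -7.5 cm → contributes −44.2277 cm⁴
  hole 2: d = 0 cm → contributes −0.0490874 cm⁴
  hole 3: d = 7.5 cm → contributes −44.2277 cm⁴
Total I = 10036.5 cm⁴.

Iy ≈ 1.004 × 10⁴ cm⁴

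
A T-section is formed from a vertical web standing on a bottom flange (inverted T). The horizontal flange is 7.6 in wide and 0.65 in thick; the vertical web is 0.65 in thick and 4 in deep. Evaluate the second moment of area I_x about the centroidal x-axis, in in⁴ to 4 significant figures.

I_x ≈ 12.85 in⁴

Decompose the section into non-overlapping parts with the origin at the bottom-left of its bounding rectangle.
Flange: 7.6 × 0.65, A = 4.94 in², y = 0.325 in, Ī = 0.173929 in⁴.
Web: 0.65 × 4, A = 2.6 in², y = 2.65 in, Ī = 3.46667 in⁴.
Centroid: ȳ = ΣA·y / ΣA = 1.12672 in.
Transfer each piece to the centroidal x-axis using Ī + A·d² with d = y − 1.12672:
  flange: d = -0.801724 in → contributes +3.34917 in⁴
  web: d = 1.52328 in → contributes +9.49963 in⁴
Total I = 12.8488 in⁴.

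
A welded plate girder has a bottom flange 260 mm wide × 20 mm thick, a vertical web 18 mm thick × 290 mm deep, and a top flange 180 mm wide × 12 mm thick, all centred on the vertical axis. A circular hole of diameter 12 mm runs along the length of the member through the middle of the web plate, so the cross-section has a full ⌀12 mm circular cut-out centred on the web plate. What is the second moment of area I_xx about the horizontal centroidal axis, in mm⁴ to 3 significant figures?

I_xx ≈ 1.92 × 10⁸ mm⁴

Break the section into simple shapes (no overlaps), measuring from the bottom-left corner of the bounding box.
Bottom plate: 260 × 20, A = 5 200 mm², y = 10 mm, Ī = 173 333 mm⁴.
Web plate: 18 × 290, A = 5 220 mm², y = 165 mm, Ī = 36 583 500 mm⁴.
Top plate: 180 × 12, A = 2 160 mm², y = 316 mm, Ī = 25 920 mm⁴.
Hole (subtracted): ⌀12, A = 113.1 mm², y = 165 mm, Ī = 1017.9 mm⁴.
Centroid: ȳ = ΣA·y / ΣA = 126.51 mm.
Transfer each piece to the horizontal centroidal axis using Ī + A·d² with d = y − 126.51:
  bottom plate: d = -116.51 mm → contributes +70 762 227 mm⁴
  web plate: d = 38.489 mm → contributes +44 316 469 mm⁴
  top plate: d = 189.49 mm → contributes +77 583 146 mm⁴
  hole: d = 38.489 mm → contributes −168 562 mm⁴
Total I = 192 493 280 mm⁴.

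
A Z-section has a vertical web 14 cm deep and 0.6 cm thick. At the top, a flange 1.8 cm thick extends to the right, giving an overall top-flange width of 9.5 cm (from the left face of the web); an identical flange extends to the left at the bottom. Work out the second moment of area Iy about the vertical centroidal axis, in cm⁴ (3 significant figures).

Decompose the section into non-overlapping parts with the origin at the bottom-left of its bounding rectangle.
Web: 0.6 × 14, A = 8.4 cm², x = 9.2 cm, Ī = 0.252 cm⁴.
Top flange (beyond web): 8.9 × 1.8, A = 16.02 cm², x = 13.95 cm, Ī = 105.75 cm⁴.
Bottom flange (beyond web): 8.9 × 1.8, A = 16.02 cm², x = 4.45 cm, Ī = 105.75 cm⁴.
Centroid: x̄ = ΣA·x / ΣA = 9.2 cm.
Transfer each piece to the vertical centroidal axis using Ī + A·d² with d = x − 9.2:
  web: d = 0 cm → contributes +0.252 cm⁴
  top flange (beyond web): d = 4.75 cm → contributes +467.2 cm⁴
  bottom flange (beyond web): d = -4.75 cm → contributes +467.2 cm⁴
Total I = 934.65 cm⁴.

Iy ≈ 935 cm⁴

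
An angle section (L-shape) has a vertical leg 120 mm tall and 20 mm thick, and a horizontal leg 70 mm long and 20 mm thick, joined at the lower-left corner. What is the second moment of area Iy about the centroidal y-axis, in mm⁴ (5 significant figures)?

Break the section into simple shapes (no overlaps), measuring from the bottom-left corner of the bounding box.
Vertical leg: 20 × 120, A = 2 400 mm², x = 10 mm, Ī = 80 000 mm⁴.
Horizontal leg (remainder): 50 × 20, A = 1 000 mm², x = 45 mm, Ī = 208333.3 mm⁴.
Centroid: x̄ = ΣA·x / ΣA = 20.29412 mm.
Transfer each piece to the centroidal y-axis using Ī + A·d² with d = x − 20.29412:
  vertical leg: d = -10.29412 mm → contributes +334325.3 mm⁴
  horizontal leg (remainder): d = 24.70588 mm → contributes +818 714 mm⁴
Total I = 1 153 039 mm⁴.

Iy ≈ 1.1530 × 10⁶ mm⁴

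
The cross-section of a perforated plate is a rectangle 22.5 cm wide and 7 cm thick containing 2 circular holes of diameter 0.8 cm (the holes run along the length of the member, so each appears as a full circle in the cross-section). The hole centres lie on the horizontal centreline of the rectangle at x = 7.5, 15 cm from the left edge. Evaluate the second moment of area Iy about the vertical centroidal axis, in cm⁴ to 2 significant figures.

Iy ≈ 6600 cm⁴

Decompose the section into non-overlapping parts with the origin at the bottom-left of its bounding rectangle.
Plate: 22.5 × 7, A = 157.5 cm², x = 11.25 cm, Ī = 6 645 cm⁴.
Hole 1 (subtracted): ⌀0.8, A = 0.5027 cm², x = 7.5 cm, Ī = 0.02011 cm⁴.
Hole 2 (subtracted): ⌀0.8, A = 0.5027 cm², x = 15 cm, Ī = 0.02011 cm⁴.
By symmetry the centroid is at mid-width, x̄ = 11.25 cm.
Transfer each piece to the vertical centroidal axis using Ī + A·d² with d = x − 11.25:
  plate: d = 0 cm → contributes +6 645 cm⁴
  hole 1: d = -3.75 cm → contributes −7.089 cm⁴
  hole 2: d = 3.75 cm → contributes −7.089 cm⁴
Total I = 6 630 cm⁴.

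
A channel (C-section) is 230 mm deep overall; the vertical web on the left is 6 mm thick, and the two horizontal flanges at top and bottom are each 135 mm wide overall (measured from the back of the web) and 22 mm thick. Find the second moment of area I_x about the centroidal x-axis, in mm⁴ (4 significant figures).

Break the section into simple shapes (no overlaps), measuring from the bottom-left corner of the bounding box.
Web: 6 × 230, A = 1 380 mm², y = 115 mm, Ī = 6 083 500 mm⁴.
Top flange (beyond web): 129 × 22, A = 2 838 mm², y = 219 mm, Ī = 114 466 mm⁴.
Bottom flange (beyond web): 129 × 22, A = 2 838 mm², y = 11 mm, Ī = 114 466 mm⁴.
By symmetry the centroid is at mid-height, ȳ = 115 mm.
Transfer each piece to the centroidal x-axis using Ī + A·d² with d = y − 115:
  web: d = 0 mm → contributes +6 083 500 mm⁴
  top flange (beyond web): d = 104 mm → contributes +30 810 274 mm⁴
  bottom flange (beyond web): d = -104 mm → contributes +30 810 274 mm⁴
Total I = 67 704 048 mm⁴.

I_x ≈ 6.770 × 10⁷ mm⁴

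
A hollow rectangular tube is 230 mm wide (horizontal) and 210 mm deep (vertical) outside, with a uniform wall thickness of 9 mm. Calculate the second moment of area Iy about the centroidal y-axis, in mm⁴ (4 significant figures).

Decompose the section into non-overlapping parts with the origin at the bottom-left of its bounding rectangle.
Outer rectangle: 230 × 210, A = 48 300 mm², x = 115 mm, Ī = 212 922 500 mm⁴.
Inner void (subtracted): 212 × 192, A = 40 704 mm², x = 115 mm, Ī = 152 450 048 mm⁴.
By symmetry the centroid is at mid-width, x̄ = 115 mm.
All pieces are centred on the centroidal y-axis, so I = ΣĪ (holes subtracted) = 60 472 452 mm⁴.

Iy ≈ 6.047 × 10⁷ mm⁴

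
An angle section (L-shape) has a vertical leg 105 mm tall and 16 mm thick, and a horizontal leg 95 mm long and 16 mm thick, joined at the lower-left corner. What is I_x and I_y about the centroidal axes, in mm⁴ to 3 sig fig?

Treat the section as a set of non-overlapping primitives; coordinates are from the bounding-box lower-left.
Vertical leg: 16 × 105, A = 1 680 mm², y = 52.5 mm, Ī = 1 543 500 mm⁴.
Horizontal leg (remainder): 79 × 16, A = 1 264 mm², y = 8 mm, Ī = 26 965 mm⁴.
Centroid: ȳ = ΣA·y / ΣA = 33.394 mm.
Transfer each piece to the centroidal x-axis using Ī + A·d² with d = y − 33.394:
  vertical leg: d = 19.106 mm → contributes +2 156 765 mm⁴
  horizontal leg (remainder): d = -25.394 mm → contributes +842 064 mm⁴
Total I = 2 998 828 mm⁴.
For the y-axis: x̄ = 28.394 mm.
Repeating about the centroidal y-axis gives I_y = 2 320 668 mm⁴.

I_x ≈ 3.00 × 10⁶ mm⁴, I_y ≈ 2.32 × 10⁶ mm⁴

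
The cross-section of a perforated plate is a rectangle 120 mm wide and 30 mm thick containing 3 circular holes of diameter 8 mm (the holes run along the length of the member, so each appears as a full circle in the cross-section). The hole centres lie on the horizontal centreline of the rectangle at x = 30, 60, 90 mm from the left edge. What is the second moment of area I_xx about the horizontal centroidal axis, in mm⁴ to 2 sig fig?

I_xx ≈ 2.7 × 10⁵ mm⁴

Split into non-overlapping primitives; take the origin at the lower-left of the bounding box.
Plate: 120 × 30, A = 3 600 mm², y = 15 mm, Ī = 270 000 mm⁴.
Hole 1 (subtracted): ⌀8, A = 50.27 mm², y = 15 mm, Ī = 201.1 mm⁴.
Hole 2 (subtracted): ⌀8, A = 50.27 mm², y = 15 mm, Ī = 201.1 mm⁴.
Hole 3 (subtracted): ⌀8, A = 50.27 mm², y = 15 mm, Ī = 201.1 mm⁴.
By symmetry the centroid is at mid-height, ȳ = 15 mm.
All pieces are centred on the horizontal centroidal axis, so I = ΣĪ (holes subtracted) = 269 397 mm⁴.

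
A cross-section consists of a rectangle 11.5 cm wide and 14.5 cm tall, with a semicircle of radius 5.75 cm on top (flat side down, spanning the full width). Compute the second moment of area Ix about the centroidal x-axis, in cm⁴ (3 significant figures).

Ix ≈ 6760 cm⁴

Break the section into simple shapes (no overlaps), measuring from the bottom-left corner of the bounding box.
Rectangular body: 11.5 × 14.5, A = 166.75 cm², y = 7.25 cm, Ī = 2921.6 cm⁴.
Semicircular cap: semicircle r = 5.75, A = 51.934 cm², y = 16.94 cm, Ī = 119.98 cm⁴.
Centroid: ȳ = ΣA·y / ΣA = 9.5513 cm.
Transfer each piece to the centroidal x-axis using Ī + A·d² with d = y − 9.5513:
  rectangular body: d = -2.3013 cm → contributes +3804.7 cm⁴
  semicircular cap: d = 7.389 cm → contributes +2955.5 cm⁴
Total I = 6760.2 cm⁴.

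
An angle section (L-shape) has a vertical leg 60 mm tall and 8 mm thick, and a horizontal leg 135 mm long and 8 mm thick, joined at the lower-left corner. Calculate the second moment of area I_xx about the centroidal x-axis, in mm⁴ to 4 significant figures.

I_xx ≈ 3.698 × 10⁵ mm⁴

Treat the section as a set of non-overlapping primitives; coordinates are from the bounding-box lower-left.
Vertical leg: 8 × 60, A = 480 mm², y = 30 mm, Ī = 144 000 mm⁴.
Horizontal leg (remainder): 127 × 8, A = 1 016 mm², y = 4 mm, Ī = 5418.67 mm⁴.
Centroid: ȳ = ΣA·y / ΣA = 12.3422 mm.
Transfer each piece to the centroidal x-axis using Ī + A·d² with d = y − 12.3422:
  vertical leg: d = 17.6578 mm → contributes +293 662 mm⁴
  horizontal leg (remainder): d = -8.34225 mm → contributes +76125.2 mm⁴
Total I = 369 787 mm⁴.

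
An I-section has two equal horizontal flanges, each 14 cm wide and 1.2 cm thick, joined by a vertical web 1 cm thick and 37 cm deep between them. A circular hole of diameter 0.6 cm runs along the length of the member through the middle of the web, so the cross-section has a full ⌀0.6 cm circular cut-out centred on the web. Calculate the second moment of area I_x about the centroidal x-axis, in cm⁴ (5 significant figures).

Break the section into simple shapes (no overlaps), measuring from the bottom-left corner of the bounding box.
Bottom flange: 14 × 1.2, A = 16.8 cm², y = 0.6 cm, Ī = 2.016 cm⁴.
Web: 1 × 37, A = 37 cm², y = 19.7 cm, Ī = 4221.083 cm⁴.
Top flange: 14 × 1.2, A = 16.8 cm², y = 38.8 cm, Ī = 2.016 cm⁴.
Hole (subtracted): ⌀0.6, A = 0.2827433 cm², y = 19.7 cm, Ī = 0.006361725 cm⁴.
By symmetry the centroid is at mid-height, ȳ = 19.7 cm.
Transfer each piece to the centroidal x-axis using Ī + A·d² with d = y − 19.7:
  bottom flange: d = -19.1 cm → contributes +6130.824 cm⁴
  web: d = 0 cm → contributes +4221.083 cm⁴
  top flange: d = 19.1 cm → contributes +6130.824 cm⁴
  hole: d = 0 cm → contributes −0.006361725 cm⁴
Total I = 16482.72 cm⁴.

I_x ≈ 1.6483 × 10⁴ cm⁴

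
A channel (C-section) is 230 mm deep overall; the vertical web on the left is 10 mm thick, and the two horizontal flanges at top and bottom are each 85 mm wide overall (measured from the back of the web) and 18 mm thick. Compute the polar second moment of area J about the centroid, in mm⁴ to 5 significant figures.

Decompose the section into non-overlapping parts with the origin at the bottom-left of its bounding rectangle.
Web: 10 × 230, A = 2 300 mm², y = 115 mm, Ī = 10 139 167 mm⁴.
Top flange (beyond web): 75 × 18, A = 1 350 mm², y = 221 mm, Ī = 36 450 mm⁴.
Bottom flange (beyond web): 75 × 18, A = 1 350 mm², y = 9 mm, Ī = 36 450 mm⁴.
By symmetry the centroid is at mid-height, ȳ = 115 mm.
Transfer each piece to the centroidal x-axis using Ī + A·d² with d = y − 115:
  web: d = 0 mm → contributes +10 139 167 mm⁴
  top flange (beyond web): d = 106 mm → contributes +15 205 050 mm⁴
  bottom flange (beyond web): d = -106 mm → contributes +15 205 050 mm⁴
Total I = 40 549 267 mm⁴.
For the y-axis: x̄ = 27.95 mm.
Repeating about the centroidal y-axis gives I_y = 3 528 154 mm⁴.
Polar second moment: J = I_x + I_y = 44 077 421 mm⁴.

J ≈ 4.4077 × 10⁷ mm⁴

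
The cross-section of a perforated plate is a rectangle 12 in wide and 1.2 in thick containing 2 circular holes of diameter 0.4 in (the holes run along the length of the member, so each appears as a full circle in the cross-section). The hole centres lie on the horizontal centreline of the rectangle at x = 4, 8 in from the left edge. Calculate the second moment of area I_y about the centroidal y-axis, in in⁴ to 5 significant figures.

I_y ≈ 171.79 in⁴

Decompose the section into non-overlapping parts with the origin at the bottom-left of its bounding rectangle.
Plate: 12 × 1.2, A = 14.4 in², x = 6 in, Ī = 172.8 in⁴.
Hole 1 (subtracted): ⌀0.4, A = 0.1256637 in², x = 4 in, Ī = 0.001256637 in⁴.
Hole 2 (subtracted): ⌀0.4, A = 0.1256637 in², x = 8 in, Ī = 0.001256637 in⁴.
By symmetry the centroid is at mid-width, x̄ = 6 in.
Transfer each piece to the centroidal y-axis using Ī + A·d² with d = x − 6:
  plate: d = 0 in → contributes +172.8 in⁴
  hole 1: d = -2 in → contributes −0.5039115 in⁴
  hole 2: d = 2 in → contributes −0.5039115 in⁴
Total I = 171.7922 in⁴.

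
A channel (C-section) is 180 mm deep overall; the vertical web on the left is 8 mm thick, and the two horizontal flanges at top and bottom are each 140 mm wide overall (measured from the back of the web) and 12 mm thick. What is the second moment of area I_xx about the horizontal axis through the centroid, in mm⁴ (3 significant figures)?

I_xx ≈ 2.63 × 10⁷ mm⁴

Split into non-overlapping primitives; take the origin at the lower-left of the bounding box.
Web: 8 × 180, A = 1 440 mm², y = 90 mm, Ī = 3 888 000 mm⁴.
Top flange (beyond web): 132 × 12, A = 1 584 mm², y = 174 mm, Ī = 19 008 mm⁴.
Bottom flange (beyond web): 132 × 12, A = 1 584 mm², y = 6 mm, Ī = 19 008 mm⁴.
By symmetry the centroid is at mid-height, ȳ = 90 mm.
Transfer each piece to the horizontal axis through the centroid using Ī + A·d² with d = y − 90:
  web: d = 0 mm → contributes +3 888 000 mm⁴
  top flange (beyond web): d = 84 mm → contributes +11 195 712 mm⁴
  bottom flange (beyond web): d = -84 mm → contributes +11 195 712 mm⁴
Total I = 26 279 424 mm⁴.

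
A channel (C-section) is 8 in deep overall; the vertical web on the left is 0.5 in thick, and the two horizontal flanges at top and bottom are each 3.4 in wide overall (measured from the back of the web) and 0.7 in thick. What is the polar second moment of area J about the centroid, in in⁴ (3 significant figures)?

Treat the section as a set of non-overlapping primitives; coordinates are from the bounding-box lower-left.
Web: 0.5 × 8, A = 4 in², y = 4 in, Ī = 21.333 in⁴.
Top flange (beyond web): 2.9 × 0.7, A = 2.03 in², y = 7.65 in, Ī = 0.082892 in⁴.
Bottom flange (beyond web): 2.9 × 0.7, A = 2.03 in², y = 0.35 in, Ī = 0.082892 in⁴.
By symmetry the centroid is at mid-height, ȳ = 4 in.
Transfer each piece to the centroidal x-axis using Ī + A·d² with d = y − 4:
  web: d = 0 in → contributes +21.333 in⁴
  top flange (beyond web): d = 3.65 in → contributes +27.128 in⁴
  bottom flange (beyond web): d = -3.65 in → contributes +27.128 in⁴
Total I = 75.588 in⁴.
For the y-axis: x̄ = 1.1063 in.
Repeating about the centroidal y-axis gives I_y = 8.7517 in⁴.
Polar second moment: J = I_x + I_y = 84.34 in⁴.

J ≈ 84.3 in⁴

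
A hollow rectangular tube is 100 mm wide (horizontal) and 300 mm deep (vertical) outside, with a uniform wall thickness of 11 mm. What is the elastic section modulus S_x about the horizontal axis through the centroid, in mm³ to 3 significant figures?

Split into non-overlapping primitives; take the origin at the lower-left of the bounding box.
Outer rectangle: 100 × 300, A = 30 000 mm², y = 150 mm, Ī = 225 000 000 mm⁴.
Inner void (subtracted): 78 × 278, A = 21 684 mm², y = 150 mm, Ī = 139 652 188 mm⁴.
By symmetry the centroid is at mid-height, ȳ = 150 mm.
All pieces are centred on the horizontal axis through the centroid, so I = ΣĪ (holes subtracted) = 85 347 812 mm⁴.
Extreme fibre distance c = 150 mm; S = I/c = 568 985 mm³.

S_x ≈ 5.69 × 10⁵ mm³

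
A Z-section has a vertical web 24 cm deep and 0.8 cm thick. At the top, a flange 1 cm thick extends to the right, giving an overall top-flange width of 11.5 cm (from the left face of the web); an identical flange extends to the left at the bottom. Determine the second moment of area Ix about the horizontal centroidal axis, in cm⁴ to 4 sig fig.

Ix ≈ 3754 cm⁴

Break the section into simple shapes (no overlaps), measuring from the bottom-left corner of the bounding box.
Web: 0.8 × 24, A = 19.2 cm², y = 12 cm, Ī = 921.6 cm⁴.
Top flange (beyond web): 10.7 × 1, A = 10.7 cm², y = 23.5 cm, Ī = 0.891667 cm⁴.
Bottom flange (beyond web): 10.7 × 1, A = 10.7 cm², y = 0.5 cm, Ī = 0.891667 cm⁴.
Centroid: ȳ = ΣA·y / ΣA = 12 cm.
Transfer each piece to the horizontal centroidal axis using Ī + A·d² with d = y − 12:
  web: d = 0 cm → contributes +921.6 cm⁴
  top flange (beyond web): d = 11.5 cm → contributes +1415.97 cm⁴
  bottom flange (beyond web): d = -11.5 cm → contributes +1415.97 cm⁴
Total I = 3753.53 cm⁴.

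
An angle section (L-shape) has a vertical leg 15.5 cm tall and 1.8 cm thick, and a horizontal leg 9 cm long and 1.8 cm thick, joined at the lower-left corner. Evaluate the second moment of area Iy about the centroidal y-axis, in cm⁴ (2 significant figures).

Iy ≈ 240 cm⁴

Split into non-overlapping primitives; take the origin at the lower-left of the bounding box.
Vertical leg: 1.8 × 15.5, A = 27.9 cm², x = 0.9 cm, Ī = 7.533 cm⁴.
Horizontal leg (remainder): 7.2 × 1.8, A = 12.96 cm², x = 5.4 cm, Ī = 55.99 cm⁴.
Centroid: x̄ = ΣA·x / ΣA = 2.327 cm.
Transfer each piece to the centroidal y-axis using Ī + A·d² with d = x − 2.327:
  vertical leg: d = -1.427 cm → contributes +64.37 cm⁴
  horizontal leg (remainder): d = 3.073 cm → contributes +178.3 cm⁴
Total I = 242.7 cm⁴.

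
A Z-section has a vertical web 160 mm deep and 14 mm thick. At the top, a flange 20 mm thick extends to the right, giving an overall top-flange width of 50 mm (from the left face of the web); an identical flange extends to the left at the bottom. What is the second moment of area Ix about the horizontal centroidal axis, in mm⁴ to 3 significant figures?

Split into non-overlapping primitives; take the origin at the lower-left of the bounding box.
Web: 14 × 160, A = 2 240 mm², y = 80 mm, Ī = 4 778 667 mm⁴.
Top flange (beyond web): 36 × 20, A = 720 mm², y = 150 mm, Ī = 24 000 mm⁴.
Bottom flange (beyond web): 36 × 20, A = 720 mm², y = 10 mm, Ī = 24 000 mm⁴.
Centroid: ȳ = ΣA·y / ΣA = 80 mm.
Transfer each piece to the horizontal centroidal axis using Ī + A·d² with d = y − 80:
  web: d = 0 mm → contributes +4 778 667 mm⁴
  top flange (beyond web): d = 70 mm → contributes +3 552 000 mm⁴
  bottom flange (beyond web): d = -70 mm → contributes +3 552 000 mm⁴
Total I = 11 882 667 mm⁴.

Ix ≈ 1.19 × 10⁷ mm⁴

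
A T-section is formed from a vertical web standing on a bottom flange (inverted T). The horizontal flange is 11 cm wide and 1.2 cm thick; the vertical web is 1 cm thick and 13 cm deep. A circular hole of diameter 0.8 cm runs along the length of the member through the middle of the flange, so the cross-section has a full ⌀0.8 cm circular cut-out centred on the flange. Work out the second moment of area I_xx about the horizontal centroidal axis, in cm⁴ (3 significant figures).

I_xx ≈ 508 cm⁴

Decompose the section into non-overlapping parts with the origin at the bottom-left of its bounding rectangle.
Flange: 11 × 1.2, A = 13.2 cm², y = 0.6 cm, Ī = 1.584 cm⁴.
Web: 1 × 13, A = 13 cm², y = 7.7 cm, Ī = 183.08 cm⁴.
Hole (subtracted): ⌀0.8, A = 0.50265 cm², y = 0.6 cm, Ī = 0.020106 cm⁴.
Centroid: ȳ = ΣA·y / ΣA = 4.1918 cm.
Transfer each piece to the horizontal centroidal axis using Ī + A·d² with d = y − 4.1918:
  flange: d = -3.5918 cm → contributes +171.88 cm⁴
  web: d = 3.5082 cm → contributes +343.08 cm⁴
  hole: d = -3.5918 cm → contributes −6.5049 cm⁴
Total I = 508.45 cm⁴.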